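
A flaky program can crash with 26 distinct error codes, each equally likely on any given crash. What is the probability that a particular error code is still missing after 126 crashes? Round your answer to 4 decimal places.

0.0071

On each crash the fixed error code fails to appear with probability 25/26.
P(still missing after 126) = (25/26)^126 = 0.00714.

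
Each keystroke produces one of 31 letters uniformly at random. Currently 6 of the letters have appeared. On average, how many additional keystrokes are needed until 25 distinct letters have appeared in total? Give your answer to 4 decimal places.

42.3447

From k distinct to k+1 distinct takes on average 31/(31-k) keystrokes.
Sum over k = 6,...,24: E = 31/25 + 31/24 + 31/23 + ... + 31/8 + 31/7 = 42.34470.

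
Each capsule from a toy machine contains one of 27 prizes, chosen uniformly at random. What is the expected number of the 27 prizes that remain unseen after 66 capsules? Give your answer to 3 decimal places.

For each prize, P(unseen after 66) = (26/27)^66 = 0.0828.
By linearity of expectation, E[unseen] = 27·(26/27)^66 = 2.2366.

2.237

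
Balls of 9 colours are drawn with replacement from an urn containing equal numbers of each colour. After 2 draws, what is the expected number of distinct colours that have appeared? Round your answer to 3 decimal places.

1.889

For each colour, P(seen in 2 draws) = 1 - (8/9)^2 = 0.2099.
By linearity of expectation, E[distinct seen] = 9·(1 - (8/9)^2) = 1.8889.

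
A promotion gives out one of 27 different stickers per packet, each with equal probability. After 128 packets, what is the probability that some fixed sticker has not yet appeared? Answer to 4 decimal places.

Each packet misses the fixed sticker with probability (27-1)/27 = 26/27, independently.
P(still missing after 128) = (26/27)^128 = 0.00798.

0.0080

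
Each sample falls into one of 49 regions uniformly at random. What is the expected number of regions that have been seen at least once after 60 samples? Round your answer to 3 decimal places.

34.780

For each region, P(seen in 60 samples) = 1 - (48/49)^60 = 0.7098.
By linearity of expectation, E[distinct seen] = 49·(1 - (48/49)^60) = 34.7798.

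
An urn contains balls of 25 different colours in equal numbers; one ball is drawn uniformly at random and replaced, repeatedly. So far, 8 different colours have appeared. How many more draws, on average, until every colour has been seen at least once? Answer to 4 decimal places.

From k distinct to k+1 distinct takes on average 25/(25-k) draws.
Sum over k = 8,...,24: E = 25/17 + 25/16 + 25/15 + ... + 25/2 + 25/1 = 85.98881.

85.9888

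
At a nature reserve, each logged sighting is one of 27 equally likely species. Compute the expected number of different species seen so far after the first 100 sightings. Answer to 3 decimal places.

26.380

For each species, P(seen in 100 sightings) = 1 - (26/27)^100 = 0.9770.
By linearity of expectation, E[distinct seen] = 27·(1 - (26/27)^100) = 26.3801.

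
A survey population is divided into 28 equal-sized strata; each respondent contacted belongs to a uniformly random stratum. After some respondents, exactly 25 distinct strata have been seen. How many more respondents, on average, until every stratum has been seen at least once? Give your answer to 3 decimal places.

From k distinct to k+1 distinct takes on average 28/(28-k) respondents.
Sum over k = 25,...,27: E = 28/3 + 28/2 + 28/1 = 51.3333.

51.333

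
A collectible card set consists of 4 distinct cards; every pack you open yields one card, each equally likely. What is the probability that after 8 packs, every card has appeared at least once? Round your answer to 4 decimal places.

0.6229

Let A_i be the event that card i is missing after 8 packs. By inclusion–exclusion on the A_i,
P(all seen) = Σ_{j=0}^{4} (-1)^j C(4,j)((4-j)/4)^8
= 1.00000 - 0.40045 + 0.02344 - 0.00006 + 0.00000
= 0.62292.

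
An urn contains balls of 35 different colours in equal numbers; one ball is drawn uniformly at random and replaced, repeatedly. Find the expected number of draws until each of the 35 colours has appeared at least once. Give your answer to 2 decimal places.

145.14

The wait to go from k to k+1 distinct colours is geometric with mean 35/(35-k).
E[T] = 35/35 + 35/34 + 35/33 + ... + 35/2 + 35/1 = 35·H_{35}.
H_{35} = 4.147, so E[T] = 145.137.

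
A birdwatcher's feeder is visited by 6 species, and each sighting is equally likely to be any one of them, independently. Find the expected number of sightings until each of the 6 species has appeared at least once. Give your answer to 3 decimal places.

14.700

After k distinct species have appeared, the next sighting gives a new one with probability (6-k)/6, so the expected wait for the (k+1)-th is 6/(6-k).
E[T] = 6/6 + 6/5 + 6/4 + 6/3 + 6/2 + 6/1 = 6·H_{6}.
H_{6} = 2.4500, so E[T] = 14.7000.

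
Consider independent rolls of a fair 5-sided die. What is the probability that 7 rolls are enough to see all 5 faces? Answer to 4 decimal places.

Let A_i be the event that face i is missing after 7 rolls. By inclusion–exclusion on the A_i,
P(all seen) = Σ_{j=0}^{5} (-1)^j C(5,j)((5-j)/5)^7
= 1.00000 - 1.04858 + 0.27994 - 0.01638 + 0.00006 - 0.00000
= 0.21504.

0.2150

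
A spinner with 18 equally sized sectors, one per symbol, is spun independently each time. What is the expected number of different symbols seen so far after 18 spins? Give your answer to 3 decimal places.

11.566

For each symbol, P(seen in 18 spins) = 1 - (17/18)^18 = 0.6426.
By linearity of expectation, E[distinct seen] = 18·(1 - (17/18)^18) = 11.5665.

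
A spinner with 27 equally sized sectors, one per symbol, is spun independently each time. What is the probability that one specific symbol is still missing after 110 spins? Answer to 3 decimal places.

Each spin misses the fixed symbol with probability (27-1)/27 = 26/27, independently.
P(still missing after 110) = (26/27)^110 = 0.0157.

0.016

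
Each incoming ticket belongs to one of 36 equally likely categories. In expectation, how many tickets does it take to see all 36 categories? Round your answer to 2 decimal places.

150.28

The wait to go from k to k+1 distinct categories is geometric with mean 36/(36-k).
E[T] = 36/36 + 36/35 + 36/34 + ... + 36/2 + 36/1 = 36·H_{36}.
H_{36} = 4.175, so E[T] = 150.284.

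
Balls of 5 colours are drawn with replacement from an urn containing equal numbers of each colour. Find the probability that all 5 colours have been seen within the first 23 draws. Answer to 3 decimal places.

By inclusion–exclusion over which colours are missing,
P(all seen) = Σ_{j=0}^{5} (-1)^j C(5,j)((5-j)/5)^23
= 1.0000 - 0.0295 + 0.0001 - 0.0000 + 0.0000 - 0.0000
= 0.9706.

0.971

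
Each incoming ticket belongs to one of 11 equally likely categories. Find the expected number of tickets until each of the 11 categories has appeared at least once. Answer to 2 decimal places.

33.22

Split into phases: going from k distinct to k+1 distinct takes on average 11/(11-k) tickets.
E[T] = 11/11 + 11/10 + 11/9 + ... + 11/2 + 11/1 = 11·H_{11}.
H_{11} = 3.020, so E[T] = 33.219.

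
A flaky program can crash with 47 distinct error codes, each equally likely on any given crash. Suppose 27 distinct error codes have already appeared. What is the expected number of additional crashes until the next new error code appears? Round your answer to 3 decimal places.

Each crash yields a new error code with probability (47-27)/47 = 20/47, so the wait is geometric with mean 47/20.
E = 47/20 = 2.3500.

2.350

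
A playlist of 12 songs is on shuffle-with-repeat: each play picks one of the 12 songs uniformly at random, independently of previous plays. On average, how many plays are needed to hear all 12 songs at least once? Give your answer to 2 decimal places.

Split into phases: going from k distinct to k+1 distinct takes on average 12/(12-k) plays.
E[T] = 12/12 + 12/11 + 12/10 + ... + 12/2 + 12/1 = 12·H_{12}.
H_{12} = 3.103, so E[T] = 37.239.

37.24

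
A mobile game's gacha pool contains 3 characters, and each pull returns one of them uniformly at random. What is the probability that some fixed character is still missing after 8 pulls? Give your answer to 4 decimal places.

0.0390

On each pull the fixed character fails to appear with probability 2/3.
P(still missing after 8) = (2/3)^8 = 0.03902.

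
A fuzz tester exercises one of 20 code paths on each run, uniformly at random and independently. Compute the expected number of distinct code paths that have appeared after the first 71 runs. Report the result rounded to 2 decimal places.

19.48

For each code path, P(seen in 71 runs) = 1 - (19/20)^71 = 0.974.
By linearity of expectation, E[distinct seen] = 20·(1 - (19/20)^71) = 19.476.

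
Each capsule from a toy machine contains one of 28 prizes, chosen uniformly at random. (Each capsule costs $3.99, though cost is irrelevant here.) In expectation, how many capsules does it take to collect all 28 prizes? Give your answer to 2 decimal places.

After k distinct prizes have appeared, the next capsule gives a new one with probability (28-k)/28, so the expected wait for the (k+1)-th is 28/(28-k).
E[T] = 28/28 + 28/27 + 28/26 + ... + 28/2 + 28/1 = 28·H_{28}.
H_{28} = 3.927, so E[T] = 109.961.

109.96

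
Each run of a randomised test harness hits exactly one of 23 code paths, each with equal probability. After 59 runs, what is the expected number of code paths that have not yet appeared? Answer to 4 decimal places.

For each code path, P(unseen after 59) = (22/23)^59 = 0.07261.
By linearity of expectation, E[unseen] = 23·(22/23)^59 = 1.67003.

1.6700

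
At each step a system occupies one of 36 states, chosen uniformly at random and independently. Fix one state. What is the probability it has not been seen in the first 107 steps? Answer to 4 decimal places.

0.0491

Each step misses the fixed state with probability (36-1)/36 = 35/36, independently.
P(still missing after 107) = (35/36)^107 = 0.04908.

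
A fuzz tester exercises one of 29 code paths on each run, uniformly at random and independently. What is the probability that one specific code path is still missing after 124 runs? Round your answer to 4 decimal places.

On each run the fixed code path fails to appear with probability 28/29.
P(still missing after 124) = (28/29)^124 = 0.01289.

0.0129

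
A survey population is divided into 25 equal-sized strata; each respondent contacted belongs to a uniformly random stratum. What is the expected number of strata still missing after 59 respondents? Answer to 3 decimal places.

For each stratum, P(unseen after 59) = (24/25)^59 = 0.0900.
By linearity of expectation, E[unseen] = 25·(24/25)^59 = 2.2488.

2.249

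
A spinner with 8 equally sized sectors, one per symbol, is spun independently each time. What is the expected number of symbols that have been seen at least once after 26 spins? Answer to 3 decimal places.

For each symbol, P(seen in 26 spins) = 1 - (7/8)^26 = 0.9689.
By linearity of expectation, E[distinct seen] = 8·(1 - (7/8)^26) = 7.7515.

7.752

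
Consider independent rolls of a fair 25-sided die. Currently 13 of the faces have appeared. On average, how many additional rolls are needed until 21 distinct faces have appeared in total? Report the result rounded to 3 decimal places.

With k distinct faces already seen, the next new one takes an expected 25/(25-k) rolls.
Sum over k = 13,...,20: E = 25/12 + 25/11 + 25/10 + ... + 25/6 + 25/5 = 25.4969.

25.497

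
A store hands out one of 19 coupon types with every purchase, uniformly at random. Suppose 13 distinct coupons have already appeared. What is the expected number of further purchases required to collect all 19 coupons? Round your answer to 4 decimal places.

From k distinct to k+1 distinct takes on average 19/(19-k) purchases.
Sum over k = 13,...,18: E = 19/6 + 19/5 + 19/4 + 19/3 + 19/2 + 19/1 = 46.55000.

46.5500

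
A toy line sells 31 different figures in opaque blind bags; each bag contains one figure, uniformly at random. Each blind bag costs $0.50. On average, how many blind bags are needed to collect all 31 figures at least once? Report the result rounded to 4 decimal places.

Split into phases: going from k distinct to k+1 distinct takes on average 31/(31-k) blind bags.
E[T] = 31/31 + 31/30 + 31/29 + ... + 31/2 + 31/1 = 31·H_{31}.
H_{31} = 4.02725, so E[T] = 124.84460.

124.8446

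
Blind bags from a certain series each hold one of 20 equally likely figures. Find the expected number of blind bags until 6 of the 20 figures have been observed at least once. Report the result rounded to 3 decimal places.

Going from k to k+1 distinct takes a geometric number of blind bags with mean 20/(20-k).
Sum over k = 0,...,5: E = 20/20 + 20/19 + 20/18 + 20/17 + 20/16 + 20/15 = 6.9235.

6.924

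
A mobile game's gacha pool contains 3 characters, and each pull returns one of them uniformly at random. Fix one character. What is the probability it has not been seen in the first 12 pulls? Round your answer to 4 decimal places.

0.0077

On each pull the fixed character fails to appear with probability 2/3.
P(still missing after 12) = (2/3)^12 = 0.00771.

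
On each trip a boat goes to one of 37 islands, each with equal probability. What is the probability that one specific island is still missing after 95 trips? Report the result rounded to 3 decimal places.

0.074

Each trip misses the fixed island with probability (37-1)/37 = 36/37, independently.
P(still missing after 95) = (36/37)^95 = 0.0741.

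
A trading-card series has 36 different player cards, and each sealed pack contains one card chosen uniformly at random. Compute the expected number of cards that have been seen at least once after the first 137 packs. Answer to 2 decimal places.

35.24

For each card, P(seen in 137 packs) = 1 - (35/36)^137 = 0.979.
By linearity of expectation, E[distinct seen] = 36·(1 - (35/36)^137) = 35.241.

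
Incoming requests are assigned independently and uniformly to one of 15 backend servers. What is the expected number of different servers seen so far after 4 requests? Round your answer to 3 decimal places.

For each server, P(seen in 4 requests) = 1 - (14/15)^4 = 0.2412.
By linearity of expectation, E[distinct seen] = 15·(1 - (14/15)^4) = 3.6175.

3.617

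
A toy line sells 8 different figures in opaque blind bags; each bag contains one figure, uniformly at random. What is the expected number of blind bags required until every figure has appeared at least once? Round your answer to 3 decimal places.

The wait to go from k to k+1 distinct figures is geometric with mean 8/(8-k).
E[T] = 8/8 + 8/7 + 8/6 + ... + 8/2 + 8/1 = 8·H_{8}.
H_{8} = 2.7179, so E[T] = 21.7429.

21.743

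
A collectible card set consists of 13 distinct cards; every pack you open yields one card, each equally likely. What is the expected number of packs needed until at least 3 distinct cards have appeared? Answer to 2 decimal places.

3.27

With k distinct cards already seen, the next new one arrives after an expected 13/(13-k) packs.
Sum over k = 0,...,2: E = 13/13 + 13/12 + 13/11 = 3.265.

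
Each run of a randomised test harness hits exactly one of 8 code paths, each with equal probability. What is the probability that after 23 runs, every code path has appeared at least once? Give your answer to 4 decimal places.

Let A_i be the event that code path i is missing after 23 runs. By inclusion–exclusion on the A_i,
P(all seen) = Σ_{j=0}^{8} (-1)^j C(8,j)((8-j)/8)^23
= 1.00000 - 0.37092 + 0.03746 - 0.00113 + 0.00001 - 0.00000 + 0.00000 - 0.00000 + 0.00000
= 0.66542.

0.6654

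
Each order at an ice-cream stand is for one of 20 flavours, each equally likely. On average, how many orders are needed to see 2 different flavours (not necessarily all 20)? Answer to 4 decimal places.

Going from k to k+1 distinct takes a geometric number of orders with mean 20/(20-k).
Sum over k = 0,...,1: E = 20/20 + 20/19 = 2.05263.

2.0526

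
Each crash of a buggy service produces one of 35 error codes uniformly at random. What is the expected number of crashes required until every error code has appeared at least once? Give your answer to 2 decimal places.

After k distinct error codes have appeared, the next crash gives a new one with probability (35-k)/35, so the expected wait for the (k+1)-th is 35/(35-k).
E[T] = 35/35 + 35/34 + 35/33 + ... + 35/2 + 35/1 = 35·H_{35}.
H_{35} = 4.147, so E[T] = 145.137.

145.14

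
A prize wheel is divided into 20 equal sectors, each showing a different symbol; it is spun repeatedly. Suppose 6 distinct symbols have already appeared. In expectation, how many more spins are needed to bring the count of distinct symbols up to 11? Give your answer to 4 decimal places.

From k distinct to k+1 distinct takes on average 20/(20-k) spins.
Sum over k = 6,...,10: E = 20/14 + 20/13 + 20/12 + 20/11 + 20/10 = 8.45188.

8.4519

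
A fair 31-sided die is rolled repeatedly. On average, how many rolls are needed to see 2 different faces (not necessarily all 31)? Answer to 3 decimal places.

2.033

With k distinct faces already seen, the next new one arrives after an expected 31/(31-k) rolls.
Sum over k = 0,...,1: E = 31/31 + 31/30 = 2.0333.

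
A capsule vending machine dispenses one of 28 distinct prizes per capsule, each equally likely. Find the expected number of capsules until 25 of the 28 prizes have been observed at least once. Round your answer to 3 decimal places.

58.627

Going from k to k+1 distinct takes a geometric number of capsules with mean 28/(28-k).
Sum over k = 0,...,24: E = 28/28 + 28/27 + 28/26 + ... + 28/5 + 28/4 = 58.6275.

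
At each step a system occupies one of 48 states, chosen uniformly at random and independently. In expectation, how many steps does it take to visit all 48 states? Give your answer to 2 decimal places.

214.02

After k distinct states have appeared, the next step gives a new one with probability (48-k)/48, so the expected wait for the (k+1)-th is 48/(48-k).
E[T] = 48/48 + 48/47 + 48/46 + ... + 48/2 + 48/1 = 48·H_{48}.
H_{48} = 4.459, so E[T] = 214.022.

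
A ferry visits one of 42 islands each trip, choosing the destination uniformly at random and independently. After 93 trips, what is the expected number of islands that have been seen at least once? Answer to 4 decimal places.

37.5335

For each island, P(seen in 93 trips) = 1 - (41/42)^93 = 0.89366.
By linearity of expectation, E[distinct seen] = 42·(1 - (41/42)^93) = 37.53353.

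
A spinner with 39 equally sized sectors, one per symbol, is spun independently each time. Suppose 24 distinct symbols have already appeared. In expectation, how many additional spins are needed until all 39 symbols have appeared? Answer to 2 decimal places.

129.41

With k distinct symbols already seen, the next new one takes an expected 39/(39-k) spins.
Sum over k = 24,...,38: E = 39/15 + 39/14 + 39/13 + ... + 39/2 + 39/1 = 129.411.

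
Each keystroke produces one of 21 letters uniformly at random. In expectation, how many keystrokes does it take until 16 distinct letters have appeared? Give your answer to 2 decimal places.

28.60

Going from k to k+1 distinct takes a geometric number of keystrokes with mean 21/(21-k).
Sum over k = 0,...,15: E = 21/21 + 21/20 + 21/19 + ... + 21/7 + 21/6 = 28.603.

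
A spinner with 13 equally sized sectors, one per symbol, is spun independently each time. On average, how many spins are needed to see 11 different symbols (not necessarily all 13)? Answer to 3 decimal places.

Going from k to k+1 distinct takes a geometric number of spins with mean 13/(13-k).
Sum over k = 0,...,10: E = 13/13 + 13/12 + 13/11 + ... + 13/4 + 13/3 = 21.8417.

21.842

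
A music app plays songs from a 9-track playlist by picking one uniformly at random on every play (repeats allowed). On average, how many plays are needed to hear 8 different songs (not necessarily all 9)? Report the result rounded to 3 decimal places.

With k distinct songs already seen, the next new one arrives after an expected 9/(9-k) plays.
Sum over k = 0,...,7: E = 9/9 + 9/8 + 9/7 + ... + 9/3 + 9/2 = 16.4607.

16.461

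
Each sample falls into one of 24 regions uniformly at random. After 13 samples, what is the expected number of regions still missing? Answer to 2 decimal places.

13.80

For each region, P(unseen after 13) = (23/24)^13 = 0.575.
By linearity of expectation, E[unseen] = 24·(23/24)^13 = 13.802.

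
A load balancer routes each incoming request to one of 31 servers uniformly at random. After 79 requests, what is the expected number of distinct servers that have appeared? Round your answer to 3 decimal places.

28.675

For each server, P(seen in 79 requests) = 1 - (30/31)^79 = 0.9250.
By linearity of expectation, E[distinct seen] = 31·(1 - (30/31)^79) = 28.6753.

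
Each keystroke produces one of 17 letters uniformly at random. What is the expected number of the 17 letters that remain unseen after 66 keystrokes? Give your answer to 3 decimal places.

For each letter, P(unseen after 66) = (16/17)^66 = 0.0183.
By linearity of expectation, E[unseen] = 17·(16/17)^66 = 0.3110.

0.311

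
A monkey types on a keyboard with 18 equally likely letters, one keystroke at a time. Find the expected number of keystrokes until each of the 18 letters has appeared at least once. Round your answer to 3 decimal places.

The wait to go from k to k+1 distinct letters is geometric with mean 18/(18-k).
E[T] = 18/18 + 18/17 + 18/16 + ... + 18/2 + 18/1 = 18·H_{18}.
H_{18} = 3.4951, so E[T] = 62.9119.

62.912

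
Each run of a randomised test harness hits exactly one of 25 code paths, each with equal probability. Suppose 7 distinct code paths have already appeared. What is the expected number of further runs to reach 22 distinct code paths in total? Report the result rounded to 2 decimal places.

The wait to go from k to k+1 distinct code paths is geometric with mean 25/(25-k).
Sum over k = 7,...,21: E = 25/18 + 25/17 + 25/16 + ... + 25/5 + 25/4 = 41.544.

41.54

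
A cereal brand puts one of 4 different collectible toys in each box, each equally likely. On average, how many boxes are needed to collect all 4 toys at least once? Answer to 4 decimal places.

8.3333

The wait to go from k to k+1 distinct toys is geometric with mean 4/(4-k).
E[T] = 4/4 + 4/3 + 4/2 + 4/1 = 4·H_{4}.
H_{4} = 2.08333, so E[T] = 8.33333.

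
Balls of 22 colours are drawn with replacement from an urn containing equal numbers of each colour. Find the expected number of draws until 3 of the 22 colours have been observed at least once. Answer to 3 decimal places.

With k distinct colours already seen, the next new one arrives after an expected 22/(22-k) draws.
Sum over k = 0,...,2: E = 22/22 + 22/21 + 22/20 = 3.1476.

3.148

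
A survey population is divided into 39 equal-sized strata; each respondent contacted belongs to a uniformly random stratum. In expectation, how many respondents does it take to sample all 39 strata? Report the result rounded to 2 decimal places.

165.89

After k distinct strata have appeared, the next respondent gives a new one with probability (39-k)/39, so the expected wait for the (k+1)-th is 39/(39-k).
E[T] = 39/39 + 39/38 + 39/37 + ... + 39/2 + 39/1 = 39·H_{39}.
H_{39} = 4.254, so E[T] = 165.888.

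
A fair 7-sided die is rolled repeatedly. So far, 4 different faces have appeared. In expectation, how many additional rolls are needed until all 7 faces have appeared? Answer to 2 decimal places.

12.83

The wait to go from k to k+1 distinct faces is geometric with mean 7/(7-k).
Sum over k = 4,...,6: E = 7/3 + 7/2 + 7/1 = 12.833.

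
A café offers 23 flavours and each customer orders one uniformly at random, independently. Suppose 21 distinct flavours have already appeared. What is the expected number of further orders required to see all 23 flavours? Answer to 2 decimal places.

34.50

From k distinct to k+1 distinct takes on average 23/(23-k) orders.
Sum over k = 21,...,22: E = 23/2 + 23/1 = 34.500.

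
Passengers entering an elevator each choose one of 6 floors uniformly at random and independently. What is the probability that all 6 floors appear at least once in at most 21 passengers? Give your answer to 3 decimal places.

0.873

By inclusion–exclusion over which floors are missing,
P(all seen) = Σ_{j=0}^{6} (-1)^j C(6,j)((6-j)/6)^21
= 1.0000 - 0.1304 + 0.0030 - 0.0000 + 0.0000 - 0.0000 + 0.0000
= 0.8726.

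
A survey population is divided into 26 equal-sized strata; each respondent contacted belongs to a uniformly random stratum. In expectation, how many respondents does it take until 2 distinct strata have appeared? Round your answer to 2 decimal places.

2.04

With k distinct strata already seen, the next new one arrives after an expected 26/(26-k) respondents.
Sum over k = 0,...,1: E = 26/26 + 26/25 = 2.040.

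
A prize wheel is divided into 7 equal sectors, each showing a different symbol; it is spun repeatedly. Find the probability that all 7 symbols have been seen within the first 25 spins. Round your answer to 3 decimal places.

Let A_i be the event that symbol i is missing after 25 spins. By inclusion–exclusion on the A_i,
P(all seen) = Σ_{j=0}^{7} (-1)^j C(7,j)((7-j)/7)^25
= 1.0000 - 0.1484 + 0.0047 - 0.0000 + 0.0000 - 0.0000 + 0.0000 - 0.0000
= 0.8562.

0.856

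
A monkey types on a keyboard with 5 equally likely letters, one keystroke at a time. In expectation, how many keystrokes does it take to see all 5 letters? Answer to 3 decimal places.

11.417

After k distinct letters have appeared, the next keystroke gives a new one with probability (5-k)/5, so the expected wait for the (k+1)-th is 5/(5-k).
E[T] = 5/5 + 5/4 + 5/3 + 5/2 + 5/1 = 5·H_{5}.
H_{5} = 2.2833, so E[T] = 11.4167.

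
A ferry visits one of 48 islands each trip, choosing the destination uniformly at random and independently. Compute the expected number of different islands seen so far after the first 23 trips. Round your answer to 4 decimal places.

For each island, P(seen in 23 trips) = 1 - (47/48)^23 = 0.38383.
By linearity of expectation, E[distinct seen] = 48·(1 - (47/48)^23) = 18.42372.

18.4237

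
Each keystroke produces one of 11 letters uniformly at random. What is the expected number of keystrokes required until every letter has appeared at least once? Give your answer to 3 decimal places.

After k distinct letters have appeared, the next keystroke gives a new one with probability (11-k)/11, so the expected wait for the (k+1)-th is 11/(11-k).
E[T] = 11/11 + 11/10 + 11/9 + ... + 11/2 + 11/1 = 11·H_{11}.
H_{11} = 3.0199, so E[T] = 33.2187.

33.219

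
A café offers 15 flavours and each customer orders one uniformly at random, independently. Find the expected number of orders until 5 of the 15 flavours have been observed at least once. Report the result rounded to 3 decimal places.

5.839

Going from k to k+1 distinct takes a geometric number of orders with mean 15/(15-k).
Sum over k = 0,...,4: E = 15/15 + 15/14 + 15/13 + 15/12 + 15/11 = 5.8389.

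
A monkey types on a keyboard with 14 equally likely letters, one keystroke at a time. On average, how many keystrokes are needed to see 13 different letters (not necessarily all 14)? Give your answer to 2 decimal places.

With k distinct letters already seen, the next new one arrives after an expected 14/(14-k) keystrokes.
Sum over k = 0,...,12: E = 14/14 + 14/13 + 14/12 + ... + 14/3 + 14/2 = 31.522.

31.52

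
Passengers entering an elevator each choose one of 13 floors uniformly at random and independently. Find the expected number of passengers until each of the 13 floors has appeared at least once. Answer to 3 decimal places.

Split into phases: going from k distinct to k+1 distinct takes on average 13/(13-k) passengers.
E[T] = 13/13 + 13/12 + 13/11 + ... + 13/2 + 13/1 = 13·H_{13}.
H_{13} = 3.1801, so E[T] = 41.3417.

41.342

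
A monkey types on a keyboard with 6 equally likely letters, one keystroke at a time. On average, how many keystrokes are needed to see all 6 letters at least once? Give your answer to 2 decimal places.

14.70

After k distinct letters have appeared, the next keystroke gives a new one with probability (6-k)/6, so the expected wait for the (k+1)-th is 6/(6-k).
E[T] = 6/6 + 6/5 + 6/4 + 6/3 + 6/2 + 6/1 = 6·H_{6}.
H_{6} = 2.450, so E[T] = 14.700.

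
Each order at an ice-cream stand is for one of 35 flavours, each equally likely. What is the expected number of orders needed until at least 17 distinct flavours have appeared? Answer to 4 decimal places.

With k distinct flavours already seen, the next new one arrives after an expected 35/(35-k) orders.
Sum over k = 0,...,16: E = 35/35 + 35/34 + 35/33 + ... + 35/20 + 35/19 = 22.80857.

22.8086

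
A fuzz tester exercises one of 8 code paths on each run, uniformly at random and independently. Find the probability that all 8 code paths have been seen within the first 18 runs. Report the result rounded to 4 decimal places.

By inclusion–exclusion over which code paths are missing,
P(all seen) = Σ_{j=0}^{8} (-1)^j C(8,j)((8-j)/8)^18
= 1.00000 - 0.72316 + 0.15786 - 0.01186 + 0.00027 - 0.00000 + 0.00000 - 0.00000 + 0.00000
= 0.42310.

0.4231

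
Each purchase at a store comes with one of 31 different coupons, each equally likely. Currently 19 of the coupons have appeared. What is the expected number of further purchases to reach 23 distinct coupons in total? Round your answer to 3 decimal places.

From k distinct to k+1 distinct takes on average 31/(31-k) purchases.
Sum over k = 19,...,22: E = 31/12 + 31/11 + 31/10 + 31/9 = 11.9460.

11.946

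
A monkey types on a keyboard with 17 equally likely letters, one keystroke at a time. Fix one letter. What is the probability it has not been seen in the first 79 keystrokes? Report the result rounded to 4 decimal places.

0.0083

On each keystroke the fixed letter fails to appear with probability 16/17.
P(still missing after 79) = (16/17)^79 = 0.00832.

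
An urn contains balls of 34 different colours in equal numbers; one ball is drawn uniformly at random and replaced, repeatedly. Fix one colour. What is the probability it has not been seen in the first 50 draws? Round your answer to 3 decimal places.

On each draw the fixed colour fails to appear with probability 33/34.
P(still missing after 50) = (33/34)^50 = 0.2248.

0.225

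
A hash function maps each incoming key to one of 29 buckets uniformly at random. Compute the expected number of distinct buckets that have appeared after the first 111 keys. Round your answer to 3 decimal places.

28.410

For each bucket, P(seen in 111 keys) = 1 - (28/29)^111 = 0.9797.
By linearity of expectation, E[distinct seen] = 29·(1 - (28/29)^111) = 28.4101.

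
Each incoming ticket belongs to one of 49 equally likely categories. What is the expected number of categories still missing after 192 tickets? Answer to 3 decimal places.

0.935

For each category, P(unseen after 192) = (48/49)^192 = 0.0191.
By linearity of expectation, E[unseen] = 49·(48/49)^192 = 0.9351.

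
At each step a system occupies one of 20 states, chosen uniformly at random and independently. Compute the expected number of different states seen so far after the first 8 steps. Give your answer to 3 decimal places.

For each state, P(seen in 8 steps) = 1 - (19/20)^8 = 0.3366.
By linearity of expectation, E[distinct seen] = 20·(1 - (19/20)^8) = 6.7316.

6.732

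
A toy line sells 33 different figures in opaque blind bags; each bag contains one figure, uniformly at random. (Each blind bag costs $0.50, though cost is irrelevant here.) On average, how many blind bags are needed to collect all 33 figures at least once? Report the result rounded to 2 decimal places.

134.93

Split into phases: going from k distinct to k+1 distinct takes on average 33/(33-k) blind bags.
E[T] = 33/33 + 33/32 + 33/31 + ... + 33/2 + 33/1 = 33·H_{33}.
H_{33} = 4.089, so E[T] = 134.930.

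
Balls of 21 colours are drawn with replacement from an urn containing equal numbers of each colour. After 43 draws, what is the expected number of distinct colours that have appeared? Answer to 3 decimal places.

For each colour, P(seen in 43 draws) = 1 - (20/21)^43 = 0.8773.
By linearity of expectation, E[distinct seen] = 21·(1 - (20/21)^43) = 18.4232.

18.423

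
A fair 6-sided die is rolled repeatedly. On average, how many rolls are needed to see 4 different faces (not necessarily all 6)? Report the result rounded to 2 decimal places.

Going from k to k+1 distinct takes a geometric number of rolls with mean 6/(6-k).
Sum over k = 0,...,3: E = 6/6 + 6/5 + 6/4 + 6/3 = 5.700.

5.70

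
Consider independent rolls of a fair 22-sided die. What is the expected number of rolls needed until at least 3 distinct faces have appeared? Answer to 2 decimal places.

3.15

Going from k to k+1 distinct takes a geometric number of rolls with mean 22/(22-k).
Sum over k = 0,...,2: E = 22/22 + 22/21 + 22/20 = 3.148.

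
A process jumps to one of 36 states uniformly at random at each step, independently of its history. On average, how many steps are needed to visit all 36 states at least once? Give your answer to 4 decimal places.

Split into phases: going from k distinct to k+1 distinct takes on average 36/(36-k) steps.
E[T] = 36/36 + 36/35 + 36/34 + ... + 36/2 + 36/1 = 36·H_{36}.
H_{36} = 4.17456, so E[T] = 150.28413.

150.2841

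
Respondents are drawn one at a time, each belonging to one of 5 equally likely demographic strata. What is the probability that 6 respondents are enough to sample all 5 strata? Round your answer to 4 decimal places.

0.1152

By inclusion–exclusion over which strata are missing,
P(all seen) = Σ_{j=0}^{5} (-1)^j C(5,j)((5-j)/5)^6
= 1.00000 - 1.31072 + 0.46656 - 0.04096 + 0.00032 - 0.00000
= 0.11520.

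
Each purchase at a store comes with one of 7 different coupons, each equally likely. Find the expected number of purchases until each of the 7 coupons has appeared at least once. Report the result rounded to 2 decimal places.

Split into phases: going from k distinct to k+1 distinct takes on average 7/(7-k) purchases.
E[T] = 7/7 + 7/6 + 7/5 + ... + 7/2 + 7/1 = 7·H_{7}.
H_{7} = 2.593, so E[T] = 18.150.

18.15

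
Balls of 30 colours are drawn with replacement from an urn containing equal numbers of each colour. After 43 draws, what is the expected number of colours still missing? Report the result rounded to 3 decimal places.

6.983

For each colour, P(unseen after 43) = (29/30)^43 = 0.2328.
By linearity of expectation, E[unseen] = 30·(29/30)^43 = 6.9827.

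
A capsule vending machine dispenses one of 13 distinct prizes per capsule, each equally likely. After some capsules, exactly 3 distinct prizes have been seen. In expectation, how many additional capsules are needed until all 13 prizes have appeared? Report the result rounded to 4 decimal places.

With k distinct prizes already seen, the next new one takes an expected 13/(13-k) capsules.
Sum over k = 3,...,12: E = 13/10 + 13/9 + 13/8 + ... + 13/2 + 13/1 = 38.07659.

38.0766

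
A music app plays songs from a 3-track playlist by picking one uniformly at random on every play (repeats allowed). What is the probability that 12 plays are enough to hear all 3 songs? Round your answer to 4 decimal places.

0.9769

By inclusion–exclusion over which songs are missing,
P(all seen) = Σ_{j=0}^{3} (-1)^j C(3,j)((3-j)/3)^12
= 1.00000 - 0.02312 + 0.00001 - 0.00000
= 0.97688.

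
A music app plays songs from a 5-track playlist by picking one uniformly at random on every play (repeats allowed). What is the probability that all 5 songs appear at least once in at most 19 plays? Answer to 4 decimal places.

0.9286

Let A_i be the event that song i is missing after 19 plays. By inclusion–exclusion on the A_i,
P(all seen) = Σ_{j=0}^{5} (-1)^j C(5,j)((5-j)/5)^19
= 1.00000 - 0.07206 + 0.00061 - 0.00000 + 0.00000 - 0.00000
= 0.92855.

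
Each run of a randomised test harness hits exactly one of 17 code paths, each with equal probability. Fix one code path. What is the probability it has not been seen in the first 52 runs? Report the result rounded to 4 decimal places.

Each run misses the fixed code path with probability (17-1)/17 = 16/17, independently.
P(still missing after 52) = (16/17)^52 = 0.04275.

0.0427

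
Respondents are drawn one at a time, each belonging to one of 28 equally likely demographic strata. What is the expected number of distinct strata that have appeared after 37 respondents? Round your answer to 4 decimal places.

For each stratum, P(seen in 37 respondents) = 1 - (27/28)^37 = 0.73962.
By linearity of expectation, E[distinct seen] = 28·(1 - (27/28)^37) = 20.70928.

20.7093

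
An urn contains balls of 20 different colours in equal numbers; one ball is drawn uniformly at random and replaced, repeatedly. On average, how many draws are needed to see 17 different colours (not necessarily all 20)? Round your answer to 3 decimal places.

With k distinct colours already seen, the next new one arrives after an expected 20/(20-k) draws.
Sum over k = 0,...,16: E = 20/20 + 20/19 + 20/18 + ... + 20/5 + 20/4 = 35.2881.

35.288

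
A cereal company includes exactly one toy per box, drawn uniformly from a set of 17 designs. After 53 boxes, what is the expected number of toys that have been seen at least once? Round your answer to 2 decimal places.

For each toy, P(seen in 53 boxes) = 1 - (16/17)^53 = 0.960.
By linearity of expectation, E[distinct seen] = 17·(1 - (16/17)^53) = 16.316.

16.32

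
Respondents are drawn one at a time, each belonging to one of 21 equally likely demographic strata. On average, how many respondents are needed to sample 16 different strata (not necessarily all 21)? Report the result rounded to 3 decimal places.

28.603

With k distinct strata already seen, the next new one arrives after an expected 21/(21-k) respondents.
Sum over k = 0,...,15: E = 21/21 + 21/20 + 21/19 + ... + 21/7 + 21/6 = 28.6025.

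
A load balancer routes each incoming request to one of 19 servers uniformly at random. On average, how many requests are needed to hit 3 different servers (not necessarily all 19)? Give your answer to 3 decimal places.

3.173

Going from k to k+1 distinct takes a geometric number of requests with mean 19/(19-k).
Sum over k = 0,...,2: E = 19/19 + 19/18 + 19/17 = 3.1732.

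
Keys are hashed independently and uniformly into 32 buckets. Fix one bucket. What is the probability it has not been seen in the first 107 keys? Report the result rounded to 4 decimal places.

On each key the fixed bucket fails to appear with probability 31/32.
P(still missing after 107) = (31/32)^107 = 0.03347.

0.0335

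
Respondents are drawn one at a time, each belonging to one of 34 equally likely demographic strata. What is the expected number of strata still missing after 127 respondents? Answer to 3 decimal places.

For each stratum, P(unseen after 127) = (33/34)^127 = 0.0226.
By linearity of expectation, E[unseen] = 34·(33/34)^127 = 0.7672.

0.767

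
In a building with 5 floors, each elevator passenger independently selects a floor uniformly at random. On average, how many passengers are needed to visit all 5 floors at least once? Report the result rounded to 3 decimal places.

11.417

Split into phases: going from k distinct to k+1 distinct takes on average 5/(5-k) passengers.
E[T] = 5/5 + 5/4 + 5/3 + 5/2 + 5/1 = 5·H_{5}.
H_{5} = 2.2833, so E[T] = 11.4167.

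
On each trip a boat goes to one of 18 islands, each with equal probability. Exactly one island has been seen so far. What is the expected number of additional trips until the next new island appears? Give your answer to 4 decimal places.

1.0588

The number of trips until the next new island is geometric with success probability 17/18, so its mean is 18/17.
E = 18/17 = 1.05882.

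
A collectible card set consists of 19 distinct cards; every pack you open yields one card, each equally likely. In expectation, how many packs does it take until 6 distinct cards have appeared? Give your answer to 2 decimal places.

6.98

With k distinct cards already seen, the next new one arrives after an expected 19/(19-k) packs.
Sum over k = 0,...,5: E = 19/19 + 19/18 + 19/17 + 19/16 + 19/15 + 19/14 = 6.985.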